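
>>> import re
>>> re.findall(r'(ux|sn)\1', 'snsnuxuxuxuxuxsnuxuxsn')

`\1` is not a pattern — it's the concrete string captured by group 1, re-applied verbatim.
One capturing group, so `findall` returns just the captured substring from each match — 4 in all.

['sn', 'ux', 'ux', 'ux']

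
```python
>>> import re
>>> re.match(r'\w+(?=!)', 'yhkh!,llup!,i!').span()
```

(0, 4)

The `(?=…)`/`(?<=…)` assertion just peeks at neighbouring text; it doesn't advance the match position.
With `match`, the pattern is implicitly anchored at the beginning.
The match spans [0:4] → 'yhkh'.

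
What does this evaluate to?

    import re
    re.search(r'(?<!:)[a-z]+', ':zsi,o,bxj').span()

(2, 4)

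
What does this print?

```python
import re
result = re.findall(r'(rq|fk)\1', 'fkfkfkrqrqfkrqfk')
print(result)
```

['fk', 'rq']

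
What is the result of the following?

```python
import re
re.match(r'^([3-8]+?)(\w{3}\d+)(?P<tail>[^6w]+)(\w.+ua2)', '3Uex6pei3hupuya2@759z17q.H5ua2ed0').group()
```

'3Uex6pei3hupuya2@759z17q.H5ua2'

The pattern matches anchored at the start of the string; then one or more of a character in [3-8] (lazy) (captured); then exactly 3 of a word character, then one or more of a digit (captured); then one or more of any character except [6w] (captured as 'tail'); then a word character, then one or more of any character, then the literal 'ua2' (captured).
`re.match` only tries the pattern at the start of the string.
The match spans [0:30] → '3Uex6pei3hupuya2@759z17q.H5ua2'.
Captured: group 1 = '3', group 2 = 'Uex6', group 3 = 'pei3hupuya2@759z17q.', group 4 = 'H5ua2'.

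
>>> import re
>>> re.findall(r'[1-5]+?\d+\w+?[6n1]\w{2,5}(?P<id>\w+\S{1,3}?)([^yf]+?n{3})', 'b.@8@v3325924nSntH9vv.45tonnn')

[('v.', '45tonnn')]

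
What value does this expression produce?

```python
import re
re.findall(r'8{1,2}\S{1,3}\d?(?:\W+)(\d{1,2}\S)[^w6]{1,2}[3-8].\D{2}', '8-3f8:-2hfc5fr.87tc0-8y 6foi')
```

['2h', '8y']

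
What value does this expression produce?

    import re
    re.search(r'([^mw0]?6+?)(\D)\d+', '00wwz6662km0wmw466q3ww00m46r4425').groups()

('466', 'q')

The match spans [15:20] → '466q3'.
Captured: group 1 = '466', group 2 = 'q'.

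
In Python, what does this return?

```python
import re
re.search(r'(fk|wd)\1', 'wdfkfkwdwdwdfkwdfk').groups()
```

('fk',)

After group 1 captures some text, `\1` only succeeds where that same text appears again.
Unlike `match`, `search` isn't anchored — it looks for the pattern anywhere in the string.
The match spans [2:6] → 'fkfk'.
Captured: group 1 = 'fk'.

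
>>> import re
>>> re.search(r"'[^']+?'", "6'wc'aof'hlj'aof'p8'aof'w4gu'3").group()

"'wc'"

The match spans [1:5] → "'wc'".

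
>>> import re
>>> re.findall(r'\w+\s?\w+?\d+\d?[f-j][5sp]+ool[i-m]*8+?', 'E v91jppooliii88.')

['E v91jppooliii8']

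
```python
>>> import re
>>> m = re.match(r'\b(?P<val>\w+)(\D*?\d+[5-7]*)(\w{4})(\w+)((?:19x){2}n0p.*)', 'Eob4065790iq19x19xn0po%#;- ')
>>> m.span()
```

(0, 27)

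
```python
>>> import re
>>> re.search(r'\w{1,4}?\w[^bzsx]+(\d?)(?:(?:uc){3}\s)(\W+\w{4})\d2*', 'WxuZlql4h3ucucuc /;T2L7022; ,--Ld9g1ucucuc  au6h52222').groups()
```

Pattern: 1 to 4 of a word character (lazy), then a word character, then one or more of any character except [bzsx]; then optionally a digit (captured); then the literal 'uc' repeated 3 times, then whitespace (non-capturing group); then one or more of a non-word character, then exactly 4 of a word character (captured); then a digit, then zero or more of a literal '2'.
`re.search` scans for the first position where the pattern succeeds.
The match spans [0:53] → 'WxuZlql4h3ucucuc /;T2L7022; ,--Ld9g1ucucuc  au6h52222'.
Captured: group 1 = '', group 2 = ' au6h'.

('', ' au6h')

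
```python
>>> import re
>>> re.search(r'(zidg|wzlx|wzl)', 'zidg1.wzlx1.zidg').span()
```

(0, 4)

`re.search` tries every starting position until one works.
The match spans [0:4] → 'zidg'.
Captured: group 1 = 'zidg'.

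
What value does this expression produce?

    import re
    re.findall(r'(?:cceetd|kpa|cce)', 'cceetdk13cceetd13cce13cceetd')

['cceetd', 'cceetd', 'cce', 'cceetd']

The regex engine tests alternatives in the order written; an earlier branch that matches wins even if a later one would match more.
Walking the string: at [0:6] → 'cceetd'; at [9:15] → 'cceetd'; at [17:20] → 'cce'; at [22:28] → 'cceetd'.
Since nothing is captured, `findall` lists the 4 matched substrings directly.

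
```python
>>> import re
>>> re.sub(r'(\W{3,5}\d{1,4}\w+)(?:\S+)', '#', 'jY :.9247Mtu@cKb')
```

'jY#'

The pattern matches 3 to 5 of a non-word character, then 1 to 4 of a digit, then one or more of a word character (captured); then one or more of a non-whitespace character (non-capturing group).
Every occurrence is swapped for '#'.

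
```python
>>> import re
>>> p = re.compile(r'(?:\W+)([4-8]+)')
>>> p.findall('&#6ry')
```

['6']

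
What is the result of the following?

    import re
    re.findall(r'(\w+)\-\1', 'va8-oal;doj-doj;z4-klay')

The backreference `\1` re-matches whatever the first group consumed, character for character.
One capturing group, so `findall` returns just the captured substring from the one match — 1 in all.

['doj']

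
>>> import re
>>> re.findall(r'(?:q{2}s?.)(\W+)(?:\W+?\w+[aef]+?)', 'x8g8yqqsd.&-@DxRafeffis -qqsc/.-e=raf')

['.&-']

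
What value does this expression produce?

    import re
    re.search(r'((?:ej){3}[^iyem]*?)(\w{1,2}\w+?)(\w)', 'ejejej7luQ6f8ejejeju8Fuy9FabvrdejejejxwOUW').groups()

('ejejej', '7lu', 'Q')

The pattern matches the literal 'ej' repeated 3 times, then zero or more of any character except [iyem] (lazy) (captured); then 1 to 2 of a word character, then one or more of a word character (lazy) (captured); then a word character (captured).
The `?` after the quantifier makes it lazy — it takes as little as possible before letting the rest of the pattern try.
`search` walks the string left to right and returns the first match it finds.
The match spans [0:10] → 'ejejej7luQ'.
Captured: group 1 = 'ejejej', group 2 = '7lu', group 3 = 'Q'.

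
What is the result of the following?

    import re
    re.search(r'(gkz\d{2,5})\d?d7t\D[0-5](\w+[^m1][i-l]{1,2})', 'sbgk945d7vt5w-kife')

None

The pattern matches the literal 'gkz', then 2 to 5 of a digit (captured); then optionally a digit; then the literal 'd7t', then a non-digit, then a character in [0-5]; then one or more of a word character, then any character except [m1], then 1 to 2 of a character in [i-l] (captured).
`re.search` scans for the first position where the pattern succeeds.
Here the pattern never matches, so the call returns None.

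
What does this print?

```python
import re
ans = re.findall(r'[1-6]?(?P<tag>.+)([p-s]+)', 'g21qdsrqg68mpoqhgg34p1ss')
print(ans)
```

Pattern: optionally a character in [1-6]; then one or more of any character (captured as 'tag'); then one or more of a character in [p-s] (captured).
2 groups means the one result is a tuple of 2 captured strings — 1 here.

[('g21qdsrqg68mpoqhgg34p1s', 's')]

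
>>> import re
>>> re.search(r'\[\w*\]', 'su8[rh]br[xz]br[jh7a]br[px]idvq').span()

(3, 7)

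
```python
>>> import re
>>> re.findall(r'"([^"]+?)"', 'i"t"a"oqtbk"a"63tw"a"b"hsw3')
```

['t', 'oqtbk', '63tw', 'b']

One capturing group, so `findall` returns just the captured substring from each match — 4 in all.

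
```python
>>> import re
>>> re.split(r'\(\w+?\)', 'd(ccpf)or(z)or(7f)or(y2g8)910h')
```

['d', 'or', 'or', 'or', '910h']

Each match becomes a cut point; 5 segments remain.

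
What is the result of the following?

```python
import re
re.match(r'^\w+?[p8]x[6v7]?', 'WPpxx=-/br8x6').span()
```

`match` is anchored at position 0; if the pattern doesn't fit there, it returns None.
The match spans [0:4] → 'WPpx'.

(0, 4)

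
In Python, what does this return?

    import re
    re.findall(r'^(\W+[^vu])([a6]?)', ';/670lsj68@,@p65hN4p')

Multiple groups make `findall` return tuples — one 2-tuple for the one match.

[(';/6', '')]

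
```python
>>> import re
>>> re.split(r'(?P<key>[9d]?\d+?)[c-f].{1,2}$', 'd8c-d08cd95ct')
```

['d8c-d08c', 'd95', '']

Pattern: optionally one of [9d], then one or more of a digit (lazy) (captured as 'key'); then a character in [c-f], then 1 to 2 of any character; then anchored at the end.
Matches to split on: at [8:13] → 'd95ct'.
Because the pattern has a capturing group, `split` also inserts each captured text between the pieces.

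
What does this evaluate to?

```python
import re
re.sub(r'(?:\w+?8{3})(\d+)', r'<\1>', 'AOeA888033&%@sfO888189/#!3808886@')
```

'<033>&%@<189>/#!<6>@'

Pattern: one or more of a word character (lazy), then exactly 3 of the literal '8' (non-capturing group); then one or more of a digit (captured).
Matches: at [0:10] → 'AOeA888033'; at [13:22] → 'sfO888189'; at [25:32] → '3808886'.
Each match is replaced using the text its own group 1 captured.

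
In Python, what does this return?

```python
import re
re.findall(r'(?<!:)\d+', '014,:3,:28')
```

['014', '8']

Because the assertion is negative and zero-width, positions next to the forbidden text are skipped.
Walking the string: at [0:3] → '014'; at [9:10] → '8'.
Since nothing is captured, `findall` lists the 2 matched substrings directly.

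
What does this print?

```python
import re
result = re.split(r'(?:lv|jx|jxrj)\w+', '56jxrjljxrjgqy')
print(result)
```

['56', '']

The string is cut at each match, leaving 2 pieces.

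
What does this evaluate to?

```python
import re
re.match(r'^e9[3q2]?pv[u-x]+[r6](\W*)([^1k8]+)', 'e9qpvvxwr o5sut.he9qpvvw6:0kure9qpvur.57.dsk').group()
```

'e9qpvvxwr o5sut.he9qpvvw6:0'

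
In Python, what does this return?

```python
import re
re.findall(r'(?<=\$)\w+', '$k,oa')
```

['k']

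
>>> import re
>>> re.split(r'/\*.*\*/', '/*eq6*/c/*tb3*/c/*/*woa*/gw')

Matches to split on: at [0:25] → '/*eq6*/c/*tb3*/c/*/*woa*/'.
Splitting on the pattern gives 2 pieces.

['', 'gw']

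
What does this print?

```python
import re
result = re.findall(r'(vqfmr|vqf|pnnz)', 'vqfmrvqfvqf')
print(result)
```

Alternation tries branches left to right and keeps the first one that lets the overall match succeed at that position.
With a single group, `findall` returns only what that group captured — 3 items.

['vqfmr', 'vqf', 'vqf']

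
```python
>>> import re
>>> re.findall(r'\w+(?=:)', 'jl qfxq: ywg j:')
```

['qfxq', 'j']

The positive lookaround only admits positions where the adjacent text matches; those characters stay outside the span.
Walking the string: at [3:7] → 'qfxq'; at [13:14] → 'j'.
With no groups in the pattern, `findall` gives back each whole match — 2 here.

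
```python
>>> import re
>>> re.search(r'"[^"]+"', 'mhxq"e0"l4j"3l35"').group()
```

'"e0"'

The match spans [4:8] → '"e0"'.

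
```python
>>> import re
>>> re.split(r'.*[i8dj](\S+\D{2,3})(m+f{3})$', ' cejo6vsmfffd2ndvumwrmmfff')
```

This matches zero or more of any character, then one of [i8dj]; then one or more of a non-whitespace character, then 2 to 3 of a non-digit (captured); then one or more of the literal 'm', then exactly 3 of the literal 'f' (captured); then anchored at the end.
Matches to split on: at [0:26] → ' cejo6vsmfffd2ndvumwrmmfff'.
With a capturing group present, the delimiter's captured portion is kept in the result list.

['', 'vumwrm', 'mfff', '']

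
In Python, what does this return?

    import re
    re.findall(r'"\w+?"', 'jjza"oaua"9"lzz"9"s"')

['"oaua"', '"lzz"', '"s"']

Scanning left to right: at [4:10] → '"oaua"'; at [11:16] → '"lzz"'; at [17:20] → '"s"'.
`findall` yields the raw match text (3 of them) because the pattern has no groups.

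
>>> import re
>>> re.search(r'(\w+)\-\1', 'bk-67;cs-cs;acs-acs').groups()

After group 1 captures some text, `\1` only succeeds where that same text appears again.
`re.search` scans for the first position where the pattern succeeds.
The match spans [6:11] → 'cs-cs'.
Captured: group 1 = 'cs'.

('cs',)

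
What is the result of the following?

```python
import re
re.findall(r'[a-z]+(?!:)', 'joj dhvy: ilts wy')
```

Because the assertion is negative and zero-width, positions next to the forbidden text are skipped.
No capturing groups, so `findall` returns the 4 full match strings.

['joj', 'dhv', 'ilts', 'wy']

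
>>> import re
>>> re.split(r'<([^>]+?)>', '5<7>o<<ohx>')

['5', '7', 'o', '<ohx', '']

The group in the pattern means `split` returns the separators' captures alongside the pieces.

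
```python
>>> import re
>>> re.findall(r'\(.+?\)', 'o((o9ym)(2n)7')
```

['((o9ym)', '(2n)']

With the lazy modifier that quantifier settles for the fewest repetitions that let the rest of the pattern succeed (the atoms after it are unaffected and can still be greedy).
Matches: at [1:8] → '((o9ym)'; at [8:12] → '(2n)'.
With no groups in the pattern, `findall` gives back each whole match — 2 here.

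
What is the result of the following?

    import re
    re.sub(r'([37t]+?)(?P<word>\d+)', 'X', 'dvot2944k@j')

Pattern: one or more of one of [37t] (lazy) (captured); then one or more of a digit (captured as 'word').
Matches: at [3:8] → 't2944'.
Each match is replaced by 'X'.

'dvoXk@j'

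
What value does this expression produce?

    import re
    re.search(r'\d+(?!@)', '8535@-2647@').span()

Because the assertion is negative and zero-width, positions next to the forbidden text are skipped.
The match spans [0:3] → '853'.

(0, 3)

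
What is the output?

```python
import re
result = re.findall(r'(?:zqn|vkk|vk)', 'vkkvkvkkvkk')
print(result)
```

The regex engine tests alternatives in the order written; an earlier branch that matches wins even if a later one would match more.
Walking the string: at [0:3] → 'vkk'; at [3:5] → 'vk'; at [5:8] → 'vkk'; at [8:11] → 'vkk'.
Since nothing is captured, `findall` lists the 4 matched substrings directly.

['vkk', 'vk', 'vkk', 'vkk']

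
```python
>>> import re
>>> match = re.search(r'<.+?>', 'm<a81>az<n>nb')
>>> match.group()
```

'<a81>'

The match spans [1:6] → '<a81>'.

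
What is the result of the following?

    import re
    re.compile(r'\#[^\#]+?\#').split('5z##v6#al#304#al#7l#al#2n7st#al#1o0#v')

Matches to split on: at [3:7] → '#v6#'; at [9:14] → '#304#'; at [16:20] → '#7l#'; at [22:29] → '#2n7st#'; at [31:36] → '#1o0#'.
Splitting on the pattern gives 6 pieces.

['5z#', 'al', 'al', 'al', 'al', 'v']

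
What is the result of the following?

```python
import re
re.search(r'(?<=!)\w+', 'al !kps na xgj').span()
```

(4, 7)

Because the assertion is zero-width, the text it checks is not consumed and won't appear in the result.
The match spans [4:7] → 'kps'.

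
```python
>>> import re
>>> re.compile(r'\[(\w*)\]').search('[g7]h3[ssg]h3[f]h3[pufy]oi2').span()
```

The match spans [0:4] → '[g7]'.

(0, 4)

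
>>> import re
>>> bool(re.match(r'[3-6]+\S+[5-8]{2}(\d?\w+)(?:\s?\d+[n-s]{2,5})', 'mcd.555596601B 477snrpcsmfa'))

False

Pattern: one or more of a character in [3-6], then one or more of a non-whitespace character, then exactly 2 of a character in [5-8]; then optionally a digit, then one or more of a word character (captured); then optionally whitespace, then one or more of a digit, then 2 to 5 of a character in [n-s] (non-capturing group).
With `match`, the pattern is implicitly anchored at the beginning.
Here the pattern fails at index 0, so the call returns None, and `bool(None)` is False.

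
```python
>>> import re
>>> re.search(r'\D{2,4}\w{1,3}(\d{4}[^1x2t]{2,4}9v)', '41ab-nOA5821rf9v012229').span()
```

(2, 16)

This matches 2 to 4 of a non-digit, then 1 to 3 of a word character; then exactly 4 of a digit, then 2 to 4 of any character except [1x2t], then the literal '9v' (captured).
`re.search` tries every starting position until one works.
The match spans [2:16] → 'ab-nOA5821rf9v'.
Captured: group 1 = '5821rf9v'.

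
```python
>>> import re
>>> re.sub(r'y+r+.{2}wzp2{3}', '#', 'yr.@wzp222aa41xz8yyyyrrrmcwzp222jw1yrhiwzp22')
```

'#aa41xz8#jw1yrhiwzp22'

Pattern: one or more of a literal 'y', then one or more of a literal 'r'; then exactly 2 of any character, then the literal 'wzp', then exactly 3 of the literal '2'.
Matches: at [0:10] → 'yr.@wzp222'; at [17:32] → 'yyyyrrrmcwzp222'.
Each match is replaced by '#'.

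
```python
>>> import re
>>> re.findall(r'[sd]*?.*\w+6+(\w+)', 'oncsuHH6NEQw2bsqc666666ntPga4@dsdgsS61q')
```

['1q']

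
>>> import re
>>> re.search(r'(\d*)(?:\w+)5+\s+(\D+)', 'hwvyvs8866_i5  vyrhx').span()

(0, 20)

This matches zero or more of a digit (captured); then one or more of a word character (non-capturing group); then one or more of the literal '5', then one or more of whitespace; then one or more of a non-digit (captured).
The match spans [0:20] → 'hwvyvs8866_i5  vyrhx'.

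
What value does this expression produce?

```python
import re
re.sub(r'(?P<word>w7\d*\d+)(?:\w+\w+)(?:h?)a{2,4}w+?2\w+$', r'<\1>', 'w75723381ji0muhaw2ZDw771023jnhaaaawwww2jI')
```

The replacement refers to a captured group, so each match is rewritten using its own captured text.

'<w75723381>'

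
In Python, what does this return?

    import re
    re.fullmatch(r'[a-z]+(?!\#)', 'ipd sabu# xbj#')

A negative assertion filters positions out without eating any characters.
`re.fullmatch` requires the pattern to consume the entire string.
Here the pattern can't cover the whole string, so the call returns None.

None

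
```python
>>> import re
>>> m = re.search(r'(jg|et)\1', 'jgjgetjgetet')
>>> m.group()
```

'jgjg'

The backreference `\1` re-matches whatever the first group consumed, character for character.
`search` walks the string left to right and returns the first match it finds.
The match spans [0:4] → 'jgjg'.
Captured: group 1 = 'jg'.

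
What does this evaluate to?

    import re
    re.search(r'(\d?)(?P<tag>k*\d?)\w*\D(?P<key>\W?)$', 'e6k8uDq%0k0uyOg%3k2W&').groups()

The match spans [16:21] → '3k2W&'.
Captured: group 1 = '3', group 2 = 'k2', group 3 = ''.

('3', 'k2', '')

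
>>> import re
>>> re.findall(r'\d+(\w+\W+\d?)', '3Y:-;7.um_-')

['Y:-;7']

This matches one or more of a digit; then one or more of a word character, then one or more of a non-word character, then optionally a digit (captured).
Scanning left to right: at [0:6] match '3Y:-;7', group 1 = 'Y:-;7'.
Because there's exactly one group, `findall` drops the full match and keeps group 1 from the one hit.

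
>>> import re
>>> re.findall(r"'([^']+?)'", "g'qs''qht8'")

['qs', 'qht8']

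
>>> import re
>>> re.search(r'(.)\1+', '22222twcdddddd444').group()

'22222'

A backreference is literal: `\1` must see the identical characters the first group matched.
The match spans [0:5] → '22222'.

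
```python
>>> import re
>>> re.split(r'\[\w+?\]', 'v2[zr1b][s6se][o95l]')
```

['v2', '', '', '']

Matches to split on: at [2:8] → '[zr1b]'; at [8:14] → '[s6se]'; at [14:20] → '[o95l]'.
Splitting on the pattern gives 4 pieces.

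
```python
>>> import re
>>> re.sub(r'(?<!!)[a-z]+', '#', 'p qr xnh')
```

The negative lookaround is zero-width — it rules out positions where the adjacent text would match, without consuming anything.
Matches: at [0:1] → 'p'; at [2:4] → 'qr'; at [5:8] → 'xnh'.
`sub` substitutes '#' at each match site.

'# # #'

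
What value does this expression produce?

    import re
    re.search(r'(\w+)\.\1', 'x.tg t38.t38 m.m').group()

After group 1 captures some text, `\1` only succeeds where that same text appears again.
`re.search` tries every starting position until one works.
The match spans [5:12] → 't38.t38'.
Captured: group 1 = 't38'.

't38.t38'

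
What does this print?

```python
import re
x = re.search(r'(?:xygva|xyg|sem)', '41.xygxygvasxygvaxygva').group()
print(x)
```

xyg

`re.search` scans for the first position where the pattern succeeds.
The match spans [3:6] → 'xyg'.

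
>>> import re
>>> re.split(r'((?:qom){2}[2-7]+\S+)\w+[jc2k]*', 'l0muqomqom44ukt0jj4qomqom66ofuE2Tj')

This matches the literal 'qom' repeated 2 times, then one or more of a character in [2-7], then one or more of a non-whitespace character (captured); then one or more of a word character; then zero or more of one of [jc2k].
`re.split` interleaves the captured-group text with the surrounding fragments.

['l0mu', 'qomqom44ukt0jj4qomqom66ofuE2T', '']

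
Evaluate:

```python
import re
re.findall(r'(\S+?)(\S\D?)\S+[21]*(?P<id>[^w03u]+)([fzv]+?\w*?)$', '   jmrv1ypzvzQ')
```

[('j', 'mr', 'v', 'zQ')]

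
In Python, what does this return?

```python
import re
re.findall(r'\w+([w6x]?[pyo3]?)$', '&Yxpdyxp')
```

['']

Pattern: one or more of a word character; then optionally one of [w6x], then optionally one of [pyo3] (captured); then anchored at the end.
Matches: at [1:8] match 'Yxpdyxp', group 1 = ''.
Because there's exactly one group, `findall` drops the full match and keeps group 1 from the one hit.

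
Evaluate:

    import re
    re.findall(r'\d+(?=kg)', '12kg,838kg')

Lookahead/lookbehind check context without consuming it, so the matched span excludes the asserted characters.
Since nothing is captured, `findall` lists the 2 matched substrings directly.

['12', '838']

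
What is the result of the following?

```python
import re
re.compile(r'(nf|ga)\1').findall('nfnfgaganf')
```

['nf', 'ga']

`\1` is not a pattern — it's the concrete string captured by group 1, re-applied verbatim.
Matches: at [0:4] match 'nfnf', group 1 = 'nf'; at [4:8] match 'gaga', group 1 = 'ga'.
Because there's exactly one group, `findall` drops the full match and keeps group 1 from each hit.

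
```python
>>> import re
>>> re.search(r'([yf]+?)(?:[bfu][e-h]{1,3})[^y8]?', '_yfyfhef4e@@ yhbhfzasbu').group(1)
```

The match spans [1:9] → 'yfyfhef4'.
Captured: group 1 = 'yfy'.

'yfy'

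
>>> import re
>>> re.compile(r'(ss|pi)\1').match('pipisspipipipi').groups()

('pi',)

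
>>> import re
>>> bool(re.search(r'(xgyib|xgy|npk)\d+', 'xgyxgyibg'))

False

Unlike `match`, `search` isn't anchored — it looks for the pattern anywhere in the string.
Here nothing in the string fits, so the call returns None, and `bool(None)` is False.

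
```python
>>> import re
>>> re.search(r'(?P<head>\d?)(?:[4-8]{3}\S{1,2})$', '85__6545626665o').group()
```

The pattern matches optionally a digit (captured as 'head'); then exactly 3 of a character in [4-8], then 1 to 2 of a non-whitespace character (non-capturing group); then anchored at the end.
`search` walks the string left to right and returns the first match it finds.
The match spans [9:15] → '26665o'.
Captured: group 1 = '2'.

'26665o'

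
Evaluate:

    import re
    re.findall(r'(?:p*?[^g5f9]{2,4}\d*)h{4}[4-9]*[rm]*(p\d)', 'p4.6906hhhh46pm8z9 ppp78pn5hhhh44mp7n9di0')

['p7']

Because there's exactly one group, `findall` drops the full match and keeps group 1 from the one hit.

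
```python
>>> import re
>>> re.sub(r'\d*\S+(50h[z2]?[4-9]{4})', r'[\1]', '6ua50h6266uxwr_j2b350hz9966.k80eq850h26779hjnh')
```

'[50h26779]hjnh'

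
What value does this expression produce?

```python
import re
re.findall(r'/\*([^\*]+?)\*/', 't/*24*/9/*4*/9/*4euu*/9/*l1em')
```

Because there's exactly one group, `findall` drops the full match and keeps group 1 from each hit.

['24', '4', '4euu']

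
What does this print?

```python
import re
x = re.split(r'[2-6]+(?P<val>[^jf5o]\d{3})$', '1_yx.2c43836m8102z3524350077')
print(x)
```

The pattern matches one or more of a character in [2-6]; then any character except [jf5o], then exactly 3 of a digit (captured as 'val'); then anchored at the end.
Matches to split on: at [18:28] → '3524350077'.
`re.split` interleaves the captured-group text with the surrounding fragments.

['1_yx.2c43836m8102z', '0077', '']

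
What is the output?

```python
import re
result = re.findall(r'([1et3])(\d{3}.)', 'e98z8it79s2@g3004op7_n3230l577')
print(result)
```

This matches one of [1et3] (captured); then exactly 3 of a digit, then any character (captured).
Scanning left to right: at [13:18] match '3004o', groups = ('3', '004o'); at [22:27] match '3230l', groups = ('3', '230l').
Multiple groups make `findall` return tuples — one 2-tuple for each match.

[('3', '004o'), ('3', '230l')]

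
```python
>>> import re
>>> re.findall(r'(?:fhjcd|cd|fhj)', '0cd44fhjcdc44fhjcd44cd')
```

['cd', 'fhjcd', 'fhjcd', 'cd']

`|` is ordered: at each position the engine commits to the first alternative that works.
Scanning left to right: at [1:3] → 'cd'; at [5:10] → 'fhjcd'; at [13:18] → 'fhjcd'; at [20:22] → 'cd'.
No capturing groups, so `findall` returns the 4 full match strings.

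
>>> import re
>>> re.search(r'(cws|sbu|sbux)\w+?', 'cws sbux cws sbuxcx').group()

The match spans [4:8] → 'sbux'.

'sbux'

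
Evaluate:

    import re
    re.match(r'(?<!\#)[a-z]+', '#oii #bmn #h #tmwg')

The negative lookaround is zero-width — it rules out positions where the adjacent text would match, without consuming anything.
`re.match` only tries the pattern at the start of the string.
Here the string doesn't start with a match, so the call returns None.

None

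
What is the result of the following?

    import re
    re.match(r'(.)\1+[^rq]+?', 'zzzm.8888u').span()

After group 1 captures some text, `\1` only succeeds where that same text appears again.
`re.match` only tries the pattern at the start of the string.
The match spans [0:4] → 'zzzm'.
Captured: group 1 = 'z'.

(0, 4)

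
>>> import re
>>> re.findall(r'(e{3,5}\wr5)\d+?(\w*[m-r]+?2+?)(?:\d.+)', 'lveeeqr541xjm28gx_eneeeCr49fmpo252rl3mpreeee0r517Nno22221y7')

A `+?`/`*?`/`{m,n}?` starts at its minimum and grows only as far as needed for what follows to match.
2 groups means the one result is a tuple of 2 captured strings — 1 here.

[('eeeqr5', '1xjm28gx_eneeeCr49fmpo252rl3mpreeee0r517Nno2')]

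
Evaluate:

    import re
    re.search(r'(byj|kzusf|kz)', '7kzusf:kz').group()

'kzusf'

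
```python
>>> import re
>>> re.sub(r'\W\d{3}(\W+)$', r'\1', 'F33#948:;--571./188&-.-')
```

The pattern matches a non-word character, then exactly 3 of a digit; then one or more of a non-word character (captured); then anchored at the end.
`\1` in the replacement pulls in group 1's text for each match.

'F33#948:;--571.&-.-'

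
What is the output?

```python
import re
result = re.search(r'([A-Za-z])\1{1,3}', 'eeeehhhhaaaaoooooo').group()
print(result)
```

eeee

After group 1 captures some text, `\1` only succeeds where that same text appears again.
The match spans [0:4] → 'eeee'.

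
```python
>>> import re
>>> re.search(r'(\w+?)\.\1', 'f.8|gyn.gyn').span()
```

(4, 11)

After group 1 captures some text, `\1` only succeeds where that same text appears again.
The match spans [4:11] → 'gyn.gyn'.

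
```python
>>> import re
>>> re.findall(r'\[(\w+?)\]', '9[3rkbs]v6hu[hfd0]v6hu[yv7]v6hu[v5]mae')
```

Walking the string: at [1:8] match '[3rkbs]', group 1 = '3rkbs'; at [12:18] match '[hfd0]', group 1 = 'hfd0'; at [22:27] match '[yv7]', group 1 = 'yv7'; at [31:35] match '[v5]', group 1 = 'v5'.
With a single group, `findall` returns only what that group captured — 4 items.

['3rkbs', 'hfd0', 'yv7', 'v5']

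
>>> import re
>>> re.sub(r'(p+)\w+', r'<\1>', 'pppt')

The replacement refers to a captured group, so each match is rewritten using its own captured text.

'<ppp>'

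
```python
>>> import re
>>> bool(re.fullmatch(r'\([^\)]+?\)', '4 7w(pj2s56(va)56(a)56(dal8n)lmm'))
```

False

For `fullmatch`, every character of the input must be accounted for by the pattern.
Here the string isn't matched end-to-end, so the call returns None, and `bool(None)` is False.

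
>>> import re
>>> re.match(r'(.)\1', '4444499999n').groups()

('4',)

The match spans [0:2] → '44'.
Captured: group 1 = '4'.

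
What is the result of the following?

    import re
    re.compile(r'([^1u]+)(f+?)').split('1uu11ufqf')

['1uu11u', 'fq', 'f', '']

The pattern matches one or more of any character except [1u] (captured); then one or more of a literal 'f' (lazy) (captured).
With a capturing group present, the delimiter's captured portion is kept in the result list.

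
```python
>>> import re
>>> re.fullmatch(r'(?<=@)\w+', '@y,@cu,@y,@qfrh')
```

The positive lookaround only admits positions where the adjacent text matches; those characters stay outside the span.
`re.fullmatch` requires the pattern to consume the entire string.
Here the pattern can't cover the whole string, so the call returns None.

None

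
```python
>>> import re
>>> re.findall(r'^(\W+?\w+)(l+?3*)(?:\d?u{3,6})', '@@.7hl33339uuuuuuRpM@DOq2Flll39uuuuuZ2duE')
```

[('@@.7h', 'l3333')]

The pattern matches anchored at the start of the string; then one or more of a non-word character (lazy), then one or more of a word character (captured); then one or more of the literal 'l' (lazy), then zero or more of the literal '3' (captured); then optionally a digit, then 3 to 6 of a literal 'u' (non-capturing group).
Scanning left to right: at [0:17] match '@@.7hl33339uuuuuu', groups = ('@@.7h', 'l3333').
2 groups means the one result is a tuple of 2 captured strings — 1 here.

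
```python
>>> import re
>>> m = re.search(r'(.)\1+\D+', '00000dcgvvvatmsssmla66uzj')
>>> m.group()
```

After group 1 captures some text, `\1` only succeeds where that same text appears again.
`re.search` scans for the first position where the pattern succeeds.
The match spans [0:20] → '00000dcgvvvatmsssmla'.
Captured: group 1 = '0'.

'00000dcgvvvatmsssmla'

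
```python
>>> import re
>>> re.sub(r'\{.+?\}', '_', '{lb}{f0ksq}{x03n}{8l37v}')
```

Lazy quantifiers expand one character at a time until the remainder of the pattern can match.
Matches: at [0:4] → '{lb}'; at [4:11] → '{f0ksq}'; at [11:17] → '{x03n}'; at [17:24] → '{8l37v}'.
`sub` substitutes '_' at each match site.

'____'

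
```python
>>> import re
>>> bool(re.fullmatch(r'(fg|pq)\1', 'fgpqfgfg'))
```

A backreference is literal: `\1` must see the identical characters the first group matched.
`re.fullmatch` requires the pattern to consume the entire string.
Here the string isn't matched end-to-end, so the call returns None, and `bool(None)` is False.

False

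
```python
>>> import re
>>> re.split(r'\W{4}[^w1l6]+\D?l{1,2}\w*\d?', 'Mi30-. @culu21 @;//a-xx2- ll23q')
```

['Mi30', '', '']

The pattern matches exactly 4 of a non-word character, then one or more of any character except [w1l6]; then optionally a non-digit, then 1 to 2 of the literal 'l'; then zero or more of a word character, then optionally a digit.
Matches to split on: at [4:14] → '-. @culu21'; at [14:31] → ' @;//a-xx2- ll23q'.
`split` removes every match and returns the 3 fragments in between.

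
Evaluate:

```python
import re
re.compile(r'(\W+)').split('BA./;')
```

The pattern matches one or more of a non-word character (captured).
Matches to split on: at [2:5] → './;'.
`re.split` interleaves the captured-group text with the surrounding fragments.

['BA', './;', '']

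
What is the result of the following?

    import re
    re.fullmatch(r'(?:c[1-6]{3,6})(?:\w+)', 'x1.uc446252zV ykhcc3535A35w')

None

The pattern matches the literal 'c', then 3 to 6 of a character in [1-6] (non-capturing group); then one or more of a word character (non-capturing group).
For `fullmatch`, every character of the input must be accounted for by the pattern.
Here the string isn't matched end-to-end, so the call returns None.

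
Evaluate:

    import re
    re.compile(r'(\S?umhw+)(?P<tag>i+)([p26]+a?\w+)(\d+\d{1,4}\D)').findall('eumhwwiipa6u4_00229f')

This matches optionally a non-whitespace character, then the literal 'umh', then one or more of the literal 'w' (captured); then one or more of a literal 'i' (captured as 'tag'); then one or more of one of [p26], then optionally the literal 'a', then one or more of a word character (captured); then one or more of a digit, then 1 to 4 of a digit, then a non-digit (captured).
Matches: at [0:20] match 'eumhwwiipa6u4_00229f', groups = ('eumhww', 'ii', 'pa6u4_002', '29f').
With 4 capturing groups, `findall` returns a 4-tuple per match.

[('eumhww', 'ii', 'pa6u4_002', '29f')]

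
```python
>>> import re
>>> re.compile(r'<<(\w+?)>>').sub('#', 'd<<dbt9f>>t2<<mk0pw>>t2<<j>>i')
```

Matches: at [1:10] → '<<dbt9f>>'; at [12:21] → '<<mk0pw>>'; at [23:28] → '<<j>>'.
`sub` substitutes '#' at each match site.

'd#t2#t2#i'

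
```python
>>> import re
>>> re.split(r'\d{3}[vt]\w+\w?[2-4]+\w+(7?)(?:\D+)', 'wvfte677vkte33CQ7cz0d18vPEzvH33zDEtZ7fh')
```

['wvfte', '', '']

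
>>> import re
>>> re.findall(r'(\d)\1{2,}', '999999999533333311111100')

After group 1 captures some text, `\1` only succeeds where that same text appears again.
Matches: at [0:9] match '999999999', group 1 = '9'; at [10:16] match '333333', group 1 = '3'; at [16:22] match '111111', group 1 = '1'.
Because there's exactly one group, `findall` drops the full match and keeps group 1 from each hit.

['9', '3', '1']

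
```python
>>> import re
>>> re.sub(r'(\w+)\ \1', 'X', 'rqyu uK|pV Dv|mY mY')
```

`\1` is not a pattern — it's the concrete string captured by group 1, re-applied verbatim.
`sub` substitutes 'X' at each match site.

'rqyXK|pV Dv|X'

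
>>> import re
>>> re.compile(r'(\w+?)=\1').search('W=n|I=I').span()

(4, 7)

`\1` has to match the exact text group 1 already captured.
The match spans [4:7] → 'I=I'.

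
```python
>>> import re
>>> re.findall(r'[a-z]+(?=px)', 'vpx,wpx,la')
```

['v', 'w']

The lookaround is zero-width — it requires the adjacent text to match without consuming it, so the asserted text isn't part of the match.
Since nothing is captured, `findall` lists the 2 matched substrings directly.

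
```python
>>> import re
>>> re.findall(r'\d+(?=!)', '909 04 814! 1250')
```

['814']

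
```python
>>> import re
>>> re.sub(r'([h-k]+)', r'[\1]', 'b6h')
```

The pattern matches one or more of a character in [h-k] (captured).
Matches: at [2:3] → 'h'.
Each match is replaced using the text its own group 1 captured.

'b6[h]'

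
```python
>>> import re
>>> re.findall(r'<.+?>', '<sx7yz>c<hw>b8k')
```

['<sx7yz>', '<hw>']

With the lazy modifier that quantifier settles for the fewest repetitions that let the rest of the pattern succeed (the atoms after it are unaffected and can still be greedy).
Walking the string: at [0:7] → '<sx7yz>'; at [8:12] → '<hw>'.
No capturing groups, so `findall` returns the 2 full match strings.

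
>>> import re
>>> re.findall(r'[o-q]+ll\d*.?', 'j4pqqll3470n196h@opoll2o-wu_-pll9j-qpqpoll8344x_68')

This matches one or more of a character in [o-q]; then the literal 'll', then zero or more of a digit; then optionally any character.
Scanning left to right: at [2:12] → 'pqqll3470n'; at [17:24] → 'opoll2o'; at [29:34] → 'pll9j'; at [35:47] → 'qpqpoll8344x'.
With no groups in the pattern, `findall` gives back each whole match — 4 here.

['pqqll3470n', 'opoll2o', 'pll9j', 'qpqpoll8344x']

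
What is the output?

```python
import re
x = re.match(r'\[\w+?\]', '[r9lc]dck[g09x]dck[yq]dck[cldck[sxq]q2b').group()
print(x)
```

[r9lc]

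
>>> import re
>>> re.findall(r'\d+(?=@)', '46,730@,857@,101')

The lookaround is zero-width — it requires the adjacent text to match without consuming it, so the asserted text isn't part of the match.
Walking the string: at [3:6] → '730'; at [8:11] → '857'.
`findall` yields the raw match text (2 of them) because the pattern has no groups.

['730', '857']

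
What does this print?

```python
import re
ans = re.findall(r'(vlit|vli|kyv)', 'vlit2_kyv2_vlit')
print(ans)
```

Alternation isn't longest-match — the leftmost alternative that fits at this position is chosen.
Scanning left to right: at [0:4] match 'vlit', group 1 = 'vlit'; at [6:9] match 'kyv', group 1 = 'kyv'; at [11:15] match 'vlit', group 1 = 'vlit'.
With a single group, `findall` returns only what that group captured — 3 items.

['vlit', 'kyv', 'vlit']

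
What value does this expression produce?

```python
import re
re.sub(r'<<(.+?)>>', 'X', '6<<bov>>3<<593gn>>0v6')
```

A `+?`/`*?`/`{m,n}?` starts at its minimum and grows only as far as needed for what follows to match.
`sub` substitutes 'X' at each match site.

'6X3X0v6'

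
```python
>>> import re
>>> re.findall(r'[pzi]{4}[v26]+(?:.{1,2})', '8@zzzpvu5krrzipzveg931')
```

The pattern matches exactly 4 of one of [pzi], then one or more of one of [v26]; then 1 to 2 of any character (non-capturing group).
Walking the string: at [2:9] → 'zzzpvu5'; at [12:19] → 'zipzveg'.
Since nothing is captured, `findall` lists the 2 matched substrings directly.

['zzzpvu5', 'zipzveg']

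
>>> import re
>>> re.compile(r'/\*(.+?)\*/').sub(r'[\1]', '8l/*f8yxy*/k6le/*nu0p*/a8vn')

'8l[f8yxy]k6le[nu0p]a8vn'

The `?` after the quantifier makes it lazy — it takes as little as possible before letting the rest of the pattern try.
Each match is replaced using the text its own group 1 captured.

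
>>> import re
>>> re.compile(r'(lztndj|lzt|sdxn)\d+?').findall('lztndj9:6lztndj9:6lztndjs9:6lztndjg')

['lztndj', 'lztndj']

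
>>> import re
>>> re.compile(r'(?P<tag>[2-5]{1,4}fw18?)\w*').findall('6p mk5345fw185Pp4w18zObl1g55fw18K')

One capturing group, so `findall` returns just the captured substring from the one match — 1 in all.

['5345fw18']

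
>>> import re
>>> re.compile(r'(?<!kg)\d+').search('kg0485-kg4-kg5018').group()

'485'

`(?!…)`/`(?<!…)` only lets a position through if the neighbouring text does NOT match; no characters are consumed.
The match spans [3:6] → '485'.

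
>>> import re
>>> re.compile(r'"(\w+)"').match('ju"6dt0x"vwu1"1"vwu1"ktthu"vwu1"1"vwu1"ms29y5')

None

`re.match` only tries the pattern at the start of the string.
Here the string doesn't start with a match, so the call returns None.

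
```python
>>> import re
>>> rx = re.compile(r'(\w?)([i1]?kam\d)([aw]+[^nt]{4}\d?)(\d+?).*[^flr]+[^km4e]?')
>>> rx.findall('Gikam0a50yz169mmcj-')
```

With 4 capturing groups, `findall` returns a 4-tuple per match.

[('G', 'ikam0', 'a50yz1', '6')]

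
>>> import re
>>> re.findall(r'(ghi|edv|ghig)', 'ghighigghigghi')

['ghi', 'ghi', 'ghi', 'ghi']

Branches in `(...|...)` are attempted left-to-right; the first branch that allows the whole pattern to succeed is taken.
Matches: at [0:3] match 'ghi', group 1 = 'ghi'; at [3:6] match 'ghi', group 1 = 'ghi'; at [7:10] match 'ghi', group 1 = 'ghi'; at [11:14] match 'ghi', group 1 = 'ghi'.
Because there's exactly one group, `findall` drops the full match and keeps group 1 from each hit.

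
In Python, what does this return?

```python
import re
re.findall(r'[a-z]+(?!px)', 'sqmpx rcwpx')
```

The negative lookahead/lookbehind blocks any match where the forbidden context is present.
Scanning left to right: at [0:5] → 'sqmpx'; at [6:11] → 'rcwpx'.
`findall` yields the raw match text (2 of them) because the pattern has no groups.

['sqmpx', 'rcwpx']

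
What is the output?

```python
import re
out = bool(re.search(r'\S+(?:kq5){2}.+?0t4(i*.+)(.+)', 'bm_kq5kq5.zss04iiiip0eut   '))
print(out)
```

False

Pattern: one or more of a non-whitespace character; then the literal 'kq5' repeated 2 times, then one or more of any character (lazy), then the literal '0t4'; then zero or more of the literal 'i', then one or more of any character (captured); then one or more of any character (captured).
`search` walks the string left to right and returns the first match it finds.
Here no position works, so the call returns None, and `bool(None)` is False.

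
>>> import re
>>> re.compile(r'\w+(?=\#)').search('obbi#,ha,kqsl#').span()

(0, 4)

The lookaround is zero-width — it requires the adjacent text to match without consuming it, so the asserted text isn't part of the match.
`re.search` tries every starting position until one works.
The match spans [0:4] → 'obbi'.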